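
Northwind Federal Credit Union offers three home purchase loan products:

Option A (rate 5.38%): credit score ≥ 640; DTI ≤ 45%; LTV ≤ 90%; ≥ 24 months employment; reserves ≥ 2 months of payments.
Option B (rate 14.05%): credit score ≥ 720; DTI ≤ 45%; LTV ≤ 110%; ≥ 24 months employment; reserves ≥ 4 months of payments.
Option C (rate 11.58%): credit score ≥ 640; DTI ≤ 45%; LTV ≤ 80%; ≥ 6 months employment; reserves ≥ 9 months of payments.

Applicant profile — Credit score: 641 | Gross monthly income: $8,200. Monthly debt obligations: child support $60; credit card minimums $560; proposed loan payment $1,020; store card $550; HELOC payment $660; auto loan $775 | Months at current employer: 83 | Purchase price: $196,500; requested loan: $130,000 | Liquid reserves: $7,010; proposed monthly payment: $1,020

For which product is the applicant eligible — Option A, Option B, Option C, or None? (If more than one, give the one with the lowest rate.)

Option A

Total debts = (60 + 560 + 1,020 + 550 + 660 + 775) = 3,625; DTI = 3,625/8,200 = 44.2%.
LTV = 130,000/196,500 = 66.2%.
Reserves = 7,010/1,020 = 6.9 months.
Option A: score 641 ≥ 640; DTI 44.2% ≤ 45%; LTV 66.2% ≤ 90%; employment 83 ≥ 24 mo; reserves 6.9 ≥ 2 mo → qualifies.
Option B: score 641 < 720; DTI 44.2% ≤ 45%; LTV 66.2% ≤ 110%; employment 83 ≥ 24 mo; reserves 6.9 ≥ 4 mo → does not qualify.
Option C: score 641 ≥ 640; DTI 44.2% ≤ 45%; LTV 66.2% ≤ 80%; employment 83 ≥ 6 mo; reserves 6.9 < 9 mo → does not qualify.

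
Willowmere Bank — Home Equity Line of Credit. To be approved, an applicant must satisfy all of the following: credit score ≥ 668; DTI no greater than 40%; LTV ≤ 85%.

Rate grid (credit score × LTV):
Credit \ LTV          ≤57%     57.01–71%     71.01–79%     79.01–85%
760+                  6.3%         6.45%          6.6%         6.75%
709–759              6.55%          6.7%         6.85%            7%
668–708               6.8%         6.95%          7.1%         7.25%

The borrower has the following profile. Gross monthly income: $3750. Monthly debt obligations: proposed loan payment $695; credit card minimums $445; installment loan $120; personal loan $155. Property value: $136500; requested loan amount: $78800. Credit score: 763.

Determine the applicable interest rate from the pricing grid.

Credit score 763 ≥ 668; Total monthly debts = (695 + 445 + 120 + 155) = 1,415. DTI = 1,415/3,750 = 37.7% ≤ 40%
LTV: 78,800 ÷ 136,500 = 57.7%, within 85% cap
Credit 763 → row 760+; LTV 57.7% → column 57.01–71%. Grid cell → 6.45%.

6.45%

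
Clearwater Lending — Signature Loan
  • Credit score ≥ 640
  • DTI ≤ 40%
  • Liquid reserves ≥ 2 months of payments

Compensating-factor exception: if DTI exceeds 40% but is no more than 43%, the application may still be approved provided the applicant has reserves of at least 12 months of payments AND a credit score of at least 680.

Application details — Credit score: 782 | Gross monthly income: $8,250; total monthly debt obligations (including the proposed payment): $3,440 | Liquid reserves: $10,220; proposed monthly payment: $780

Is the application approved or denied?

Credit score 782 ≥ 640 (meets base)
DTI: 3,440 ÷ 8,250 = 41.7%, over the 40% base limit.
Reserves: 10,220 ÷ 780 = 13.1 months (meets 2-month minimum)
41.7% falls in the override range (40%–43%), so the compensating-factor test applies.
Reserves 13.1 ≥ 12 months; credit score 782 ≥ 680.
Both compensating conditions met → exception applies.

Approved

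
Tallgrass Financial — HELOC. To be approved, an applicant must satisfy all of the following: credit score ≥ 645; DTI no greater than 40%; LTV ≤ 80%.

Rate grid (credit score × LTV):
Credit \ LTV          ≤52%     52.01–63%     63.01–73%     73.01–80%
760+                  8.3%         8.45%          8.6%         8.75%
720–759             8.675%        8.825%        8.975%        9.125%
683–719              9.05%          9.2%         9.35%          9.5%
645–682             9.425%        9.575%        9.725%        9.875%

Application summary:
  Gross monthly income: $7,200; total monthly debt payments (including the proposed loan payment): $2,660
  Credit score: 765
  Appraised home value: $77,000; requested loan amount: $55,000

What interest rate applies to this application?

Credit score 765 ≥ 645; Debt-to-income = 2,660/7,200 = 36.9% — meets 40% limit
LTV = 55,000/77,000 = 71.4% ≤ 80%
Credit 765 → row 760+; LTV 71.4% → column 63.01–73%. Grid cell → 8.6%.

8.6%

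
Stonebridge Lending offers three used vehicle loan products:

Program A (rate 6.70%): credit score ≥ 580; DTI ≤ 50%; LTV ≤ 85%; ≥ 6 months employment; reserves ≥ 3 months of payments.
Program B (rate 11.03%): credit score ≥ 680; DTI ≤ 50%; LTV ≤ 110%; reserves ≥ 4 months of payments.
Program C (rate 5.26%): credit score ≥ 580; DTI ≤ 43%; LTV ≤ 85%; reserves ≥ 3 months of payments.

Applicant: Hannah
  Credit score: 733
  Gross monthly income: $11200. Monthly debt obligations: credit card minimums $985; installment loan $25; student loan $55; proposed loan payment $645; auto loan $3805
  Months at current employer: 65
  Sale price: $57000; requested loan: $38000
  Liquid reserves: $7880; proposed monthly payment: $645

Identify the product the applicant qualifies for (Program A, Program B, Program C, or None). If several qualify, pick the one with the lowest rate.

Program A

Total debts = (985 + 25 + 55 + 645 + 3,805) = 5,515; DTI = 5,515/11,200 = 49.2%.
LTV = 38,000/57,000 = 66.7%.
Reserves = 7,880/645 = 12.2 months.
Program A: score 733 ≥ 580; DTI 49.2% ≤ 50%; LTV 66.7% ≤ 85%; employment 65 ≥ 6 mo; reserves 12.2 ≥ 3 mo → qualifies.
Program B: score 733 ≥ 680; DTI 49.2% ≤ 50%; LTV 66.7% ≤ 110%; reserves 12.2 ≥ 4 mo → qualifies.
Program C: score 733 ≥ 580; DTI 49.2% > 43%; LTV 66.7% ≤ 85%; reserves 12.2 ≥ 3 mo → does not qualify.
Qualifying: Program A, Program B. Lowest rate is 6.70% → Program A.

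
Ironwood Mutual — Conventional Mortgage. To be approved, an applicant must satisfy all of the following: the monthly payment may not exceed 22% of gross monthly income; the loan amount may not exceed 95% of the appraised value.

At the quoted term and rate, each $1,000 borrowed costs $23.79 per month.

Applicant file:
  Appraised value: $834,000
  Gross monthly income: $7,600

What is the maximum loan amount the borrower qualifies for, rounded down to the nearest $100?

$70,200

Payment cap: 22% × $7,600 = $1,672/month.
At $23.79 per $1,000, that supports 1,672/23.79 × 1,000 ≈ $70,281 → $70,200.
LTV cap: 95% × $834,000 = $792,300 → $792,300.
Binding constraint: payment-to-income.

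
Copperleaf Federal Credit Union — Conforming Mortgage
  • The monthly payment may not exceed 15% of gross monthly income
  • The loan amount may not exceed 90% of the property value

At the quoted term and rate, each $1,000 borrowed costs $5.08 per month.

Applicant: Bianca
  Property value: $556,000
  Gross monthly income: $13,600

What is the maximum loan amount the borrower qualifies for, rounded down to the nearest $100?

Payment cap: 15% × $13,600 = $2,040/month.
At $5.08 per $1,000, that supports 2,040/5.08 × 1,000 ≈ $401,574 → $401,500.
LTV cap: 90% × $556,000 = $500,400 → $500,400.
Binding constraint: payment-to-income.

$401,500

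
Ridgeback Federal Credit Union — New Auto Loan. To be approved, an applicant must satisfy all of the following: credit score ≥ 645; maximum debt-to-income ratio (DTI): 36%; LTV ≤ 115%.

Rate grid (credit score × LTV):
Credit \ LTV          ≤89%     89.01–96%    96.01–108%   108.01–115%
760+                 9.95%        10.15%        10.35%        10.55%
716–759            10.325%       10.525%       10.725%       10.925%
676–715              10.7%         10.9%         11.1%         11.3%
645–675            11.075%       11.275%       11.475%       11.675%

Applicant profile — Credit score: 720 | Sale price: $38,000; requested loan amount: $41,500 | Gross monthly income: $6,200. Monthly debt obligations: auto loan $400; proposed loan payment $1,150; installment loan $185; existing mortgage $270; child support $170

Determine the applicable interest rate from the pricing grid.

10.925%

Credit score 720 ≥ 645; Total monthly debts = (400 + 1,150 + 185 + 270 + 170) = 2,175. Debt-to-income = 2,175/6,200 = 35.1% — meets 36% limit
Loan-to-value = 41,500/38,000 = 109.2% — pass (115% max)
Row: 720 falls in 716–759. Column: 109.2% falls in 108.01–115%. Rate = 10.925%.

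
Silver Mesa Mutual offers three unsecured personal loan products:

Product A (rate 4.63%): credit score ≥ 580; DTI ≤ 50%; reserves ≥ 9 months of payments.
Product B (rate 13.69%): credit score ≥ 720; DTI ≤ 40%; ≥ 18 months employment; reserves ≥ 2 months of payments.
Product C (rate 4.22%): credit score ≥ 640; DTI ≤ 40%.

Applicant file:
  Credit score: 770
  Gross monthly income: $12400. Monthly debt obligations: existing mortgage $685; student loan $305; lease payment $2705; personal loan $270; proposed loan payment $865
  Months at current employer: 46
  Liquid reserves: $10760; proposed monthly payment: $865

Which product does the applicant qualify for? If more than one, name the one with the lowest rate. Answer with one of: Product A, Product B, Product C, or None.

Product C

Total debts = (685 + 305 + 2,705 + 270 + 865) = 4,830; DTI = 4,830/12,400 = 39%.
Reserves = 10,760/865 = 12.4 months.
Product A: score 770 ≥ 580; DTI 39% ≤ 50%; reserves 12.4 ≥ 9 mo → qualifies.
Product B: score 770 ≥ 720; DTI 39% ≤ 40%; employment 46 ≥ 18 mo; reserves 12.4 ≥ 2 mo → qualifies.
Product C: score 770 ≥ 640; DTI 39% ≤ 40% → qualifies.
Qualifying: Product A, Product B, Product C. Lowest rate is 4.22% → Product C.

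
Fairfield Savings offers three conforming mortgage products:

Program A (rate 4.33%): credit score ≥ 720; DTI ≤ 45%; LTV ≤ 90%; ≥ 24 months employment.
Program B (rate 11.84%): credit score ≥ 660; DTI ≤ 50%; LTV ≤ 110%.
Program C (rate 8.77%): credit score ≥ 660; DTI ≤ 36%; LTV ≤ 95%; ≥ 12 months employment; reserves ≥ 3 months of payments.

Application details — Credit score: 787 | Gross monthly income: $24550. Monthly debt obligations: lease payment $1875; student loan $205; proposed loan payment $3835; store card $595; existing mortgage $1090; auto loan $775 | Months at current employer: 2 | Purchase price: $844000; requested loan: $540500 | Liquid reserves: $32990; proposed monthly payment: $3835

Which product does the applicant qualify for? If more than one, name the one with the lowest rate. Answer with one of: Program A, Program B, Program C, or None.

Program B

Total debts = (1,875 + 205 + 3,835 + 595 + 1,090 + 775) = 8,375; DTI = 8,375/24,550 = 34.1%.
LTV = 540,500/844,000 = 64%.
Reserves = 32,990/3,835 = 8.6 months.
Program A: score 787 ≥ 720; DTI 34.1% ≤ 45%; LTV 64% ≤ 90%; employment 2 < 24 mo → does not qualify.
Program B: score 787 ≥ 660; DTI 34.1% ≤ 50%; LTV 64% ≤ 110% → qualifies.
Program C: score 787 ≥ 660; DTI 34.1% ≤ 36%; LTV 64% ≤ 95%; employment 2 < 12 mo; reserves 8.6 ≥ 3 mo → does not qualify.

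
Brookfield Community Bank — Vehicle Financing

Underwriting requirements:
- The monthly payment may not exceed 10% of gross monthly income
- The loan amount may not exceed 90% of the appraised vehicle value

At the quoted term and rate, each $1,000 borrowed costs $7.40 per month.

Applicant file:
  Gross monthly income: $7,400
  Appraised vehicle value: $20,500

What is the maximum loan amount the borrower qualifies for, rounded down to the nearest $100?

$18,400

Payment cap: 10% × $7,400 = $740/month.
At $7.40 per $1,000, that supports 740/7.40 × 1,000 ≈ $100,000 → $100,000.
LTV cap: 90% × $20,500 = $18,450 → $18,400.
Binding constraint: loan-to-value.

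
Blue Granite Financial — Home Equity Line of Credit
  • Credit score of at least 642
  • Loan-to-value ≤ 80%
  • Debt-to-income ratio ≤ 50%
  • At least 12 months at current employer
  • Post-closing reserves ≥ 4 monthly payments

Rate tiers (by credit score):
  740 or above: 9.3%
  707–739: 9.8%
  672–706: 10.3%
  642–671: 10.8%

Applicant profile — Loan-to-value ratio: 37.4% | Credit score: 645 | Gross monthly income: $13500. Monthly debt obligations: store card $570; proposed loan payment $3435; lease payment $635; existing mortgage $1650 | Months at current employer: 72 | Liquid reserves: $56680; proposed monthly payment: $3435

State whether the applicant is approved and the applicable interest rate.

Credit score 645 ≥ 642 (meets minimum)
Employment 72 ≥ 12 months
LTV 37.4% ≤ 80%
Total monthly debts = (570 + 3,435 + 635 + 1,650) = 6,290. DTI = 6,290/13,500 = 46.6% ≤ 50%
Liquid reserves cover 56,680/3,435 = 16.5 months — ≥ 4 required
All requirements met. Score 645 falls in the 642–671 tier → 10.8%.

Approved at 10.8%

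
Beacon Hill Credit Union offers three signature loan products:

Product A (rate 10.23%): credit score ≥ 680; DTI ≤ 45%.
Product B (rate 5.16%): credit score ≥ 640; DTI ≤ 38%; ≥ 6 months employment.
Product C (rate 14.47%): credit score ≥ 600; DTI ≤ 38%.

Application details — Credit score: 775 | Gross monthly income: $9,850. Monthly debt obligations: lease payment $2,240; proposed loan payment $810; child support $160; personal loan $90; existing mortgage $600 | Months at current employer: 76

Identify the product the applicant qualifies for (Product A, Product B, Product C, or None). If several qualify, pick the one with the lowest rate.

Total debts = (2,240 + 810 + 160 + 90 + 600) = 3,900; DTI = 3,900/9,850 = 39.6%.
Product A: score 775 ≥ 680; DTI 39.6% ≤ 45% → qualifies.
Product B: score 775 ≥ 640; DTI 39.6% > 38%; employment 76 ≥ 6 mo → does not qualify.
Product C: score 775 ≥ 600; DTI 39.6% > 38% → does not qualify.

Product A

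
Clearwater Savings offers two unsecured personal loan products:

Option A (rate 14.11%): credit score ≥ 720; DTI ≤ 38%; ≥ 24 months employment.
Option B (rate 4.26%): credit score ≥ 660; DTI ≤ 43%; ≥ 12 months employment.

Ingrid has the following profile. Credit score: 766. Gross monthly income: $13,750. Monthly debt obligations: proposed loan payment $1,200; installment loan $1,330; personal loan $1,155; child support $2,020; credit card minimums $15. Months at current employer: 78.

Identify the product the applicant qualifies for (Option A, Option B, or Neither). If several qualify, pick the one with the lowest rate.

Option B

Total debts = (1,200 + 1,330 + 1,155 + 2,020 + 15) = 5,720; DTI = 5,720/13,750 = 41.6%.
Option A: score 766 ≥ 720; DTI 41.6% > 38%; employment 78 ≥ 24 mo → does not qualify.
Option B: score 766 ≥ 660; DTI 41.6% ≤ 43%; employment 78 ≥ 12 mo → qualifies.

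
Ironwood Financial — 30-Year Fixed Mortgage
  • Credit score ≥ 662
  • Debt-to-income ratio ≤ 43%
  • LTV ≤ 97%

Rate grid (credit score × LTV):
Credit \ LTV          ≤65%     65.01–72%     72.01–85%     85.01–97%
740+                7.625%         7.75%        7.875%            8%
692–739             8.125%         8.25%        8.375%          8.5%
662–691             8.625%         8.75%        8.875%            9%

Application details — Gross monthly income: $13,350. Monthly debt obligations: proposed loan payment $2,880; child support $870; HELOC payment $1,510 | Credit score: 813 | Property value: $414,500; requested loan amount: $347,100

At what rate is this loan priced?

Credit score 813 ≥ 662; Total monthly debts = (2,880 + 870 + 1,510) = 5,260. DTI = 5,260/13,350 = 39.4% ≤ 43%
Loan-to-value = 347,100/414,500 = 83.7% — pass (97% max)
Credit 813 → row 740+; LTV 83.7% → column 72.01–85%. Grid cell → 7.875%.

7.875%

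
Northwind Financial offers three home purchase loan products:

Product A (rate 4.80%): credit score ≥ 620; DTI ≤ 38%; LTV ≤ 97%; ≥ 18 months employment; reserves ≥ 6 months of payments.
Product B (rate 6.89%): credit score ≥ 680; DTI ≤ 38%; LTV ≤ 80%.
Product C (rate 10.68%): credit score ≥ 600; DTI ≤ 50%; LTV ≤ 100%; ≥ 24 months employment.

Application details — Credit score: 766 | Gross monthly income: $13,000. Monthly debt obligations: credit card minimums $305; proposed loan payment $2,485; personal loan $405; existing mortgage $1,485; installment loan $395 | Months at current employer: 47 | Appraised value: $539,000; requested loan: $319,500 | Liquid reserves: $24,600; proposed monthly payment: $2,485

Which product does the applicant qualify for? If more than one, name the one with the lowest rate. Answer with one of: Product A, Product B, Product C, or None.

Product C

Total debts = (305 + 2,485 + 405 + 1,485 + 395) = 5,075; DTI = 5,075/13,000 = 39%.
LTV = 319,500/539,000 = 59.3%.
Reserves = 24,600/2,485 = 9.9 months.
Product A: score 766 ≥ 620; DTI 39% > 38%; LTV 59.3% ≤ 97%; employment 47 ≥ 18 mo; reserves 9.9 ≥ 6 mo → does not qualify.
Product B: score 766 ≥ 680; DTI 39% > 38%; LTV 59.3% ≤ 80% → does not qualify.
Product C: score 766 ≥ 600; DTI 39% ≤ 50%; LTV 59.3% ≤ 100%; employment 47 ≥ 24 mo → qualifies.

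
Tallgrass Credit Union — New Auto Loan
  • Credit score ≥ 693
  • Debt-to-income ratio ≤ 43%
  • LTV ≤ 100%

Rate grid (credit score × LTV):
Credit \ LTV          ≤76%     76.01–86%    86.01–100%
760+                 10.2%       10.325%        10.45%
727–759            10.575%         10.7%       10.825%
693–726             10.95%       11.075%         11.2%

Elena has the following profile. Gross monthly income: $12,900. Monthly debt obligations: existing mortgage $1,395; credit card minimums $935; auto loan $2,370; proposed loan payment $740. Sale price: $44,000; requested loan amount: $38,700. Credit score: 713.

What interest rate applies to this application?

11.2%

Credit score 713 ≥ 693; Total monthly debts = (1,395 + 935 + 2,370 + 740) = 5,440. Debt-to-income = 5,440/12,900 = 42.2% — meets 43% limit
LTV: 38,700 ÷ 44,000 = 88%, within 100% cap
Row: 713 falls in 693–726. Column: 88% falls in 86.01–100%. Rate = 11.2%.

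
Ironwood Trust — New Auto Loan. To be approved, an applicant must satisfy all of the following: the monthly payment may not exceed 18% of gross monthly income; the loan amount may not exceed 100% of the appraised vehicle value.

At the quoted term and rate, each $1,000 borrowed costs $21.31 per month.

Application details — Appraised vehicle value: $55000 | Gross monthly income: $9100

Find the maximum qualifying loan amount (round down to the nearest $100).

Payment cap: 18% × $9,100 = $1,638/month.
At $21.31 per $1,000, that supports 1,638/21.31 × 1,000 ≈ $76,865 → $76,800.
LTV cap: 100% × $55,000 = $55,000 → $55,000.
Binding constraint: loan-to-value.

$55,000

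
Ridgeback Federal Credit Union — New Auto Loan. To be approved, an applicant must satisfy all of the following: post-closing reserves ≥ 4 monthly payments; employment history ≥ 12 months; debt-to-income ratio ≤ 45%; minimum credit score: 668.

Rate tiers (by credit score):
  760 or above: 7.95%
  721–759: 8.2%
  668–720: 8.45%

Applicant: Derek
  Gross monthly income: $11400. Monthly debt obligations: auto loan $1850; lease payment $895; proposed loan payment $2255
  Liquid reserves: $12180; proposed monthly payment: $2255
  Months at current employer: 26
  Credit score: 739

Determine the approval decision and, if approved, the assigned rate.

Credit score 739 ≥ 668 (meets minimum)
Liquid reserves cover 12,180/2,255 = 5.4 months — ≥ 4 required
Employment 26 ≥ 12 months
Total monthly debts = (1,850 + 895 + 2,255) = 5,000. Debt-to-income = 5,000/11,400 = 43.9% — meets 45% limit
All requirements met. Score 739 falls in the 721–759 tier → 8.2%.

Approved at 8.2%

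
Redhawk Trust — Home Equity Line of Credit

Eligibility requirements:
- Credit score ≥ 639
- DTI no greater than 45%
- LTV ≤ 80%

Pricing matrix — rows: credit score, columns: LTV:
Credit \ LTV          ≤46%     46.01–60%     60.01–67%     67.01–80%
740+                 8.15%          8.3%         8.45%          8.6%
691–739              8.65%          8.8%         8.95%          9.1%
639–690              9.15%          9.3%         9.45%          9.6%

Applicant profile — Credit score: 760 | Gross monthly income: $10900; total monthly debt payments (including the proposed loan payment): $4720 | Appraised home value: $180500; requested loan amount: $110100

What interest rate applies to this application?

Credit score 760 ≥ 639; DTI: 4,720 ÷ 10,900 = 43.3%, within the 45% cap
LTV = 110,100/180,500 = 61% ≤ 80%
Score 760 is in the 740+ band; LTV 61% is in the 60.01–67% band → 8.45%.

8.45%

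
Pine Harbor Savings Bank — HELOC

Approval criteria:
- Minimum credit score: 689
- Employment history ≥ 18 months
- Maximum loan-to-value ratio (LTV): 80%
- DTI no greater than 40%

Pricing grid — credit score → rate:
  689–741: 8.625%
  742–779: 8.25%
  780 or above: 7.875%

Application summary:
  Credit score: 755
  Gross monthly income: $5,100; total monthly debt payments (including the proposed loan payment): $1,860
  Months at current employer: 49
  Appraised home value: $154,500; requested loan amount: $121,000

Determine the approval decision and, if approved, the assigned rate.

Credit score 755 ≥ 689 (meets minimum)
Employment 49 ≥ 18 months
Debt-to-income = 1,860/5,100 = 36.5% — meets 40% limit
LTV: 121,000 ÷ 154,500 = 78.3%, within 80% cap
All requirements met. Score 755 falls in the 742–779 tier → 8.25%.

Approved at 8.25%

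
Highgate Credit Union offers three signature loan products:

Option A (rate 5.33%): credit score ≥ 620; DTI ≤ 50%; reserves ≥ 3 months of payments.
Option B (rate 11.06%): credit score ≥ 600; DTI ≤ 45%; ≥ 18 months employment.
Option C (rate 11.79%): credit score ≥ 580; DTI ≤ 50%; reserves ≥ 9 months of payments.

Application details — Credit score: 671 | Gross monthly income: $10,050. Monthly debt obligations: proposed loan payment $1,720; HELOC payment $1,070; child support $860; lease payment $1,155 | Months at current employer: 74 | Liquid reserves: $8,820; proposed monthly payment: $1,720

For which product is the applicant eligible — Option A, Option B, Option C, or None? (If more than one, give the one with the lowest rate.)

Total debts = (1,720 + 1,070 + 860 + 1,155) = 4,805; DTI = 4,805/10,050 = 47.8%.
Reserves = 8,820/1,720 = 5.1 months.
Option A: score 671 ≥ 620; DTI 47.8% ≤ 50%; reserves 5.1 ≥ 3 mo → qualifies.
Option B: score 671 ≥ 600; DTI 47.8% > 45%; employment 74 ≥ 18 mo → does not qualify.
Option C: score 671 ≥ 580; DTI 47.8% ≤ 50%; reserves 5.1 < 9 mo → does not qualify.

Option A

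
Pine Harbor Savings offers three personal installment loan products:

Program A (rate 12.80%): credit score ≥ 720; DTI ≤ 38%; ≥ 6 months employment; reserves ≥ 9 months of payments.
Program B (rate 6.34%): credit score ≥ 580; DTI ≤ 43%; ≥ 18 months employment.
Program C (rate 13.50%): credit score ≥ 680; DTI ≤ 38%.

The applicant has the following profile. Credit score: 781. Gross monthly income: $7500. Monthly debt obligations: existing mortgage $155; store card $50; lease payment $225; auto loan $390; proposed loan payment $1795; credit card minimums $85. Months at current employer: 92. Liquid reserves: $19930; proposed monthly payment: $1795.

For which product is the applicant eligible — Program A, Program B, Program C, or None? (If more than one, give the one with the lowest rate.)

Program B

Total debts = (155 + 50 + 225 + 390 + 1,795 + 85) = 2,700; DTI = 2,700/7,500 = 36%.
Reserves = 19,930/1,795 = 11.1 months.
Program A: score 781 ≥ 720; DTI 36% ≤ 38%; employment 92 ≥ 6 mo; reserves 11.1 ≥ 9 mo → qualifies.
Program B: score 781 ≥ 580; DTI 36% ≤ 43%; employment 92 ≥ 18 mo → qualifies.
Program C: score 781 ≥ 680; DTI 36% ≤ 38% → qualifies.
Qualifying: Program A, Program B, Program C. Lowest rate is 6.34% → Program B.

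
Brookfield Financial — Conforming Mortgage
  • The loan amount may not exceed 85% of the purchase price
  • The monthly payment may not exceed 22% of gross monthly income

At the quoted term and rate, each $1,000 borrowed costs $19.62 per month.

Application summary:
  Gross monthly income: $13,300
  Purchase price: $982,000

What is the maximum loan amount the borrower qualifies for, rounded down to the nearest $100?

$149,100

Payment cap: 22% × $13,300 = $2,926/month.
At $19.62 per $1,000, that supports 2,926/19.62 × 1,000 ≈ $149,133 → $149,100.
LTV cap: 85% × $982,000 = $834,700 → $834,700.
Binding constraint: payment-to-income.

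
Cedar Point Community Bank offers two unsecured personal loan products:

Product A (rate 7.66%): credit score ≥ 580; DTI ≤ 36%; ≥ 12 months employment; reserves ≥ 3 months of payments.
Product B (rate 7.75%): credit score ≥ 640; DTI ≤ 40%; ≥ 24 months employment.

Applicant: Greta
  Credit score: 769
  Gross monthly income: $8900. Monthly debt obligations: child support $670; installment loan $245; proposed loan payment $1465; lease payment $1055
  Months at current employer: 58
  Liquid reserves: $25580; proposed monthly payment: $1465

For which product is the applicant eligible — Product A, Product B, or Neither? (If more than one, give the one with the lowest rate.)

Total debts = (670 + 245 + 1,465 + 1,055) = 3,435; DTI = 3,435/8,900 = 38.6%.
Reserves = 25,580/1,465 = 17.5 months.
Product A: score 769 ≥ 580; DTI 38.6% > 36%; employment 58 ≥ 12 mo; reserves 17.5 ≥ 3 mo → does not qualify.
Product B: score 769 ≥ 640; DTI 38.6% ≤ 40%; employment 58 ≥ 24 mo → qualifies.

Product B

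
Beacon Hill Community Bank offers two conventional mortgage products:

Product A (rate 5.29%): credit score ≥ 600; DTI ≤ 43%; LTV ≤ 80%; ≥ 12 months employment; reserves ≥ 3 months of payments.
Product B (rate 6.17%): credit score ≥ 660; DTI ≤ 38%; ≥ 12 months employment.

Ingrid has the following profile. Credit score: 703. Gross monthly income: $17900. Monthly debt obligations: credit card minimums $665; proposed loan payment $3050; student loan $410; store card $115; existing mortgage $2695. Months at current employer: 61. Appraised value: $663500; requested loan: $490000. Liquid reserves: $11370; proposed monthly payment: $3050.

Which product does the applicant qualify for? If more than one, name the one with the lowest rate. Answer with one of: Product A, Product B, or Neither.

Total debts = (665 + 3,050 + 410 + 115 + 2,695) = 6,935; DTI = 6,935/17,900 = 38.7%.
LTV = 490,000/663,500 = 73.9%.
Reserves = 11,370/3,050 = 3.7 months.
Product A: score 703 ≥ 600; DTI 38.7% ≤ 43%; LTV 73.9% ≤ 80%; employment 61 ≥ 12 mo; reserves 3.7 ≥ 3 mo → qualifies.
Product B: score 703 ≥ 660; DTI 38.7% > 38%; employment 61 ≥ 12 mo → does not qualify.

Product A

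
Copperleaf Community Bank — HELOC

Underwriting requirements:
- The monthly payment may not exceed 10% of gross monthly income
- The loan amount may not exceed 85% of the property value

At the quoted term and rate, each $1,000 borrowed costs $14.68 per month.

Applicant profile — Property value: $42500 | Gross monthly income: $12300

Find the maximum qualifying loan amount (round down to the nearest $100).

$36,100

Payment cap: 10% × $12,300 = $1,230/month.
At $14.68 per $1,000, that supports 1,230/14.68 × 1,000 ≈ $83,787 → $83,700.
LTV cap: 85% × $42,500 = $36,125 → $36,100.
Binding constraint: loan-to-value.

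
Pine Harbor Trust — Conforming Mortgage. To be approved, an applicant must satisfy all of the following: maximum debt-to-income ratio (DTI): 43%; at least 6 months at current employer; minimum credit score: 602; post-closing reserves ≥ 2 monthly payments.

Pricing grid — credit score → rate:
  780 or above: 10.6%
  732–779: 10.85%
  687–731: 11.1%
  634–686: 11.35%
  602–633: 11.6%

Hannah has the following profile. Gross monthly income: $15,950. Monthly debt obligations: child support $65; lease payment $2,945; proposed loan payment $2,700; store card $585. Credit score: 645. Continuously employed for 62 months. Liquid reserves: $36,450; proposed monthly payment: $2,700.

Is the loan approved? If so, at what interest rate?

Approved at 11.35%

Credit score 645 ≥ 602 (meets minimum)
Employment 62 ≥ 6 months
Total monthly debts = (65 + 2,945 + 2,700 + 585) = 6,295. Debt-to-income = 6,295/15,950 = 39.5% — meets 43% limit
Reserves = 36,450/2,700 = 13.5 months ≥ 2
All requirements met. Score 645 falls in the 634–686 tier → 11.35%.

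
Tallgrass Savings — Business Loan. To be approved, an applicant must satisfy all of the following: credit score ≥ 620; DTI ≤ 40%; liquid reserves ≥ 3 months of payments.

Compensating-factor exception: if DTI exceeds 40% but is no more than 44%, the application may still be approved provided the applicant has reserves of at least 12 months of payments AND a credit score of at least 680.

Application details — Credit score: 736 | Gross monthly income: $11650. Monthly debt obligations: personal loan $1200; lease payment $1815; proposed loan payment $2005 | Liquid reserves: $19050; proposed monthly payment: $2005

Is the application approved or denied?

Credit score 736 ≥ 620 (meets base)
Total debts = (1,200 + 1,815 + 2,005) = 5,020. DTI: 5,020 ÷ 11,650 = 43.1%, over the 40% base limit.
Reserves: 19,050 ÷ 2,005 = 9.5 months (meets 3-month minimum)
43.1% falls in the override range (40%–44%), so the compensating-factor test applies.
Override check — reserves: 9.5 mo (short of 12); score: 736 (ok).
Compensating-factor requirement not fully met.

Denied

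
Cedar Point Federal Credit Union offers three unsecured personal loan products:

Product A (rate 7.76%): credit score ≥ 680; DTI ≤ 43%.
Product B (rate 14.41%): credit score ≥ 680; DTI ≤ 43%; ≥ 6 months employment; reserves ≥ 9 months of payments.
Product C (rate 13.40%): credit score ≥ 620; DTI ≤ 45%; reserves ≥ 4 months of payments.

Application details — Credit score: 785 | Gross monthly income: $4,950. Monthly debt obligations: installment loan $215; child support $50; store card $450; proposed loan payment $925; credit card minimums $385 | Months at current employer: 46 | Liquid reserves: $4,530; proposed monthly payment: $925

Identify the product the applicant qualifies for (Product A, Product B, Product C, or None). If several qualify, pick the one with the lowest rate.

Total debts = (215 + 50 + 450 + 925 + 385) = 2,025; DTI = 2,025/4,950 = 40.9%.
Reserves = 4,530/925 = 4.9 months.
Product A: score 785 ≥ 680; DTI 40.9% ≤ 43% → qualifies.
Product B: score 785 ≥ 680; DTI 40.9% ≤ 43%; employment 46 ≥ 6 mo; reserves 4.9 < 9 mo → does not qualify.
Product C: score 785 ≥ 620; DTI 40.9% ≤ 45%; reserves 4.9 ≥ 4 mo → qualifies.
Qualifying: Product A, Product C. Lowest rate is 7.76% → Product A.

Product A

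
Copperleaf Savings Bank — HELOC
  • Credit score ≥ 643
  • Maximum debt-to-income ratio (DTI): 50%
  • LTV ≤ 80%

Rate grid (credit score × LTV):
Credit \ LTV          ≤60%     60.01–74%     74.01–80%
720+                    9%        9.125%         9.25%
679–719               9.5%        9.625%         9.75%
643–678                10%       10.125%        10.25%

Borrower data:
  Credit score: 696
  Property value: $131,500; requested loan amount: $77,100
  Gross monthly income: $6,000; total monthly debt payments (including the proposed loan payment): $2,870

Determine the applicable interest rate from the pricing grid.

9.5%

Credit score 696 ≥ 643; Debt-to-income = 2,870/6,000 = 47.8% — meets 50% limit
LTV = 77,100/131,500 = 58.6% ≤ 80%
Score 696 is in the 679–719 band; LTV 58.6% is in the ≤60% band → 9.5%.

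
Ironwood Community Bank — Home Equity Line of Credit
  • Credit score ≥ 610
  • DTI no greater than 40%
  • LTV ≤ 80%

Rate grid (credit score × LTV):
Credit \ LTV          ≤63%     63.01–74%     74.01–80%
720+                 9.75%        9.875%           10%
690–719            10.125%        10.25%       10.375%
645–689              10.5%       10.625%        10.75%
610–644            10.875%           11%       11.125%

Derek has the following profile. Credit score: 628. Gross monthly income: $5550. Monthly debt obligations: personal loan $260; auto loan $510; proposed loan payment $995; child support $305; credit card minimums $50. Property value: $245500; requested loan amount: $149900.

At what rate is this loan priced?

10.875%

Credit score 628 ≥ 610; Total monthly debts = (260 + 510 + 995 + 305 + 50) = 2,120. Debt-to-income = 2,120/5,550 = 38.2% — meets 40% limit
LTV: 149,900 ÷ 245,500 = 61.1%, within 80% cap
Credit 628 → row 610–644; LTV 61.1% → column ≤63%. Grid cell → 10.875%.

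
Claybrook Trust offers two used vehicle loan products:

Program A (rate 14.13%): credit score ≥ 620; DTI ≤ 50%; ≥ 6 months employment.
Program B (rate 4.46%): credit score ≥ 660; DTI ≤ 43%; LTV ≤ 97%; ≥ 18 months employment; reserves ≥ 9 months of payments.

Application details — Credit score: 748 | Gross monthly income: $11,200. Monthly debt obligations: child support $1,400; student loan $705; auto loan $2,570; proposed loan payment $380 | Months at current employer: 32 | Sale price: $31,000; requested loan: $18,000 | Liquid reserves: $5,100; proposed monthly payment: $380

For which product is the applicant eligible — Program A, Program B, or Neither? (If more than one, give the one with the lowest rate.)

Total debts = (1,400 + 705 + 2,570 + 380) = 5,055; DTI = 5,055/11,200 = 45.1%.
LTV = 18,000/31,000 = 58.1%.
Reserves = 5,100/380 = 13.4 months.
Program A: score 748 ≥ 620; DTI 45.1% ≤ 50%; employment 32 ≥ 6 mo → qualifies.
Program B: score 748 ≥ 660; DTI 45.1% > 43%; LTV 58.1% ≤ 97%; employment 32 ≥ 18 mo; reserves 13.4 ≥ 9 mo → does not qualify.

Program A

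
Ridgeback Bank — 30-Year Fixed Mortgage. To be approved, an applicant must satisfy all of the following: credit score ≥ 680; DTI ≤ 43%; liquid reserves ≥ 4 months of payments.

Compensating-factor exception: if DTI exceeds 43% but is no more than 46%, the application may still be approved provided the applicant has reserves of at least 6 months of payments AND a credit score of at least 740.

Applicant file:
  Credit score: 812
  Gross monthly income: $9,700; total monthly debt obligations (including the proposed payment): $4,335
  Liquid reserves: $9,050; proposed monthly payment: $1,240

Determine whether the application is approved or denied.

Approved

Credit score 812 ≥ 680 (meets base)
DTI: 4,335 ÷ 9,700 = 44.7%, over the 43% base limit.
Reserves = 9,050/1,240 = 7.3 months ≥ 4
44.7% falls in the override range (43%–46%), so the compensating-factor test applies.
Reserves 7.3 ≥ 6 months; credit score 812 ≥ 740.
Both override conditions satisfied; DTI exception granted.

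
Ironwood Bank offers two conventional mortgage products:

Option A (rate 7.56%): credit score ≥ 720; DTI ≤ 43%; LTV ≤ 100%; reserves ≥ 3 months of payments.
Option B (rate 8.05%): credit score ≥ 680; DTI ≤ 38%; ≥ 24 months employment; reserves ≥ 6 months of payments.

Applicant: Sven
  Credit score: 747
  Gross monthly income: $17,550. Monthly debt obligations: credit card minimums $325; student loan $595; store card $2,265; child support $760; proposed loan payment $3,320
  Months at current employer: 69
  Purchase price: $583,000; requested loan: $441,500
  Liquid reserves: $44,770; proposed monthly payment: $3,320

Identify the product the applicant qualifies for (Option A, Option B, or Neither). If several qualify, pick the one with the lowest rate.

Option A

Total debts = (325 + 595 + 2,265 + 760 + 3,320) = 7,265; DTI = 7,265/17,550 = 41.4%.
LTV = 441,500/583,000 = 75.7%.
Reserves = 44,770/3,320 = 13.5 months.
Option A: score 747 ≥ 720; DTI 41.4% ≤ 43%; LTV 75.7% ≤ 100%; reserves 13.5 ≥ 3 mo → qualifies.
Option B: score 747 ≥ 680; DTI 41.4% > 38%; employment 69 ≥ 24 mo; reserves 13.5 ≥ 6 mo → does not qualify.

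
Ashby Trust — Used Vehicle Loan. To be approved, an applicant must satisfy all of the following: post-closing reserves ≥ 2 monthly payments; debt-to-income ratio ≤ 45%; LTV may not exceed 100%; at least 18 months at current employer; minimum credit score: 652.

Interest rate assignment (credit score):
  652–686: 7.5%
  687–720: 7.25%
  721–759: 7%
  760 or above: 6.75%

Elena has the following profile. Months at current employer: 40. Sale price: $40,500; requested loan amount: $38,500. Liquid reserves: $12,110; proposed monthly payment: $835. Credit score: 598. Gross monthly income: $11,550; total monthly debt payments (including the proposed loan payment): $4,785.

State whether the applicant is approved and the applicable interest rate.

Denied

Credit score 598 < 652 (below minimum)
LTV: 38,500 ÷ 40,500 = 95.1%, within 100% cap
Employment 40 ≥ 18 months
Debt-to-income = 4,785/11,550 = 41.4% — meets 45% limit
Reserves = 12,110/835 = 14.5 months ≥ 2
Not all requirements met → denied.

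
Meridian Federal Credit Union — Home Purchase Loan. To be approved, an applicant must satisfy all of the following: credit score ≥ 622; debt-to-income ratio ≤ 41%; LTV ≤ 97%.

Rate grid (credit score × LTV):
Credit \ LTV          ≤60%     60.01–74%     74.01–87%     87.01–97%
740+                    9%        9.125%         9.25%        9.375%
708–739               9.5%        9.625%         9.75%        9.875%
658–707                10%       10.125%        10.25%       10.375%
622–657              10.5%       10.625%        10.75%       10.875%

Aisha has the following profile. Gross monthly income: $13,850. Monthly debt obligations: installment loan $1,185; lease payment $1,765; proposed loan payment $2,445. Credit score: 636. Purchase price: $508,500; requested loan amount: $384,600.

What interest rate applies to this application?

10.75%

Credit score 636 ≥ 622; Total monthly debts = (1,185 + 1,765 + 2,445) = 5,395. DTI: 5,395 ÷ 13,850 = 39%, within the 41% cap
Loan-to-value = 384,600/508,500 = 75.6% — pass (97% max)
Credit 636 → row 622–657; LTV 75.6% → column 74.01–87%. Grid cell → 10.75%.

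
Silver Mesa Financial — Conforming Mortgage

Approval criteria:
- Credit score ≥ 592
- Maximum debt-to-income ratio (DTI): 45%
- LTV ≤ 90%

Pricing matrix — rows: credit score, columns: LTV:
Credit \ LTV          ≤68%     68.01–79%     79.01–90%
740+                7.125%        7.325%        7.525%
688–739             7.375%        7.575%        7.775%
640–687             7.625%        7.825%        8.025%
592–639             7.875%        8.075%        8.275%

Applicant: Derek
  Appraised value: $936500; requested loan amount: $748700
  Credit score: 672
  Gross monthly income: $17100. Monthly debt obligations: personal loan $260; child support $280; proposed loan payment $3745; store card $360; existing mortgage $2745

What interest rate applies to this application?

Credit score 672 ≥ 592; Total monthly debts = (260 + 280 + 3,745 + 360 + 2,745) = 7,390. DTI: 7,390 ÷ 17,100 = 43.2%, within the 45% cap
LTV: 748,700 ÷ 936,500 = 79.9%, within 90% cap
Row: 672 falls in 640–687. Column: 79.9% falls in 79.01–90%. Rate = 8.025%.

8.025%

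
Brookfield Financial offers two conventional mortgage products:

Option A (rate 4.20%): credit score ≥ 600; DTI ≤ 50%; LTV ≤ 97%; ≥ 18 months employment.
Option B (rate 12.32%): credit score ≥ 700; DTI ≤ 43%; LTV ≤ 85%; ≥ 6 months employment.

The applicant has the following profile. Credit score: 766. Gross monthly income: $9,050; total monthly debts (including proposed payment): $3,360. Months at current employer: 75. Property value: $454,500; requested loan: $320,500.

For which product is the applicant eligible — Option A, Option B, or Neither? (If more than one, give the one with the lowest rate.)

DTI = 3,360/9,050 = 37.1%.
LTV = 320,500/454,500 = 70.5%.
Option A: score 766 ≥ 600; DTI 37.1% ≤ 50%; LTV 70.5% ≤ 97%; employment 75 ≥ 18 mo → qualifies.
Option B: score 766 ≥ 700; DTI 37.1% ≤ 43%; LTV 70.5% ≤ 85%; employment 75 ≥ 6 mo → qualifies.
Qualifying: Option A, Option B. Lowest rate is 4.20% → Option A.

Option A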